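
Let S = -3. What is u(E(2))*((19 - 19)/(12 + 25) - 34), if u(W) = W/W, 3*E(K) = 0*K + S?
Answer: -34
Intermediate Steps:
E(K) = -1 (E(K) = (0*K - 3)/3 = (0 - 3)/3 = (⅓)*(-3) = -1)
u(W) = 1
u(E(2))*((19 - 19)/(12 + 25) - 34) = 1*((19 - 19)/(12 + 25) - 34) = 1*(0/37 - 34) = 1*(0*(1/37) - 34) = 1*(0 - 34) = 1*(-34) = -34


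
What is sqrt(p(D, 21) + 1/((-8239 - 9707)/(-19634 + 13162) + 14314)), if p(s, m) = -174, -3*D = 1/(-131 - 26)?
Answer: I*sqrt(373470557446022474)/46329077 ≈ 13.191*I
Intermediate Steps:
D = 1/471 (D = -1/(3*(-131 - 26)) = -1/3/(-157) = -1/3*(-1/157) = 1/471 ≈ 0.0021231)
sqrt(p(D, 21) + 1/((-8239 - 9707)/(-19634 + 13162) + 14314)) = sqrt(-174 + 1/((-8239 - 9707)/(-19634 + 13162) + 14314)) = sqrt(-174 + 1/(-17946/(-6472) + 14314)) = sqrt(-174 + 1/(-17946*(-1/6472) + 14314)) = sqrt(-174 + 1/(8973/3236 + 14314)) = sqrt(-174 + 1/(46329077/3236)) = sqrt(-174 + 3236/46329077) = sqrt(-8061256162/46329077) = I*sqrt(373470557446022474)/46329077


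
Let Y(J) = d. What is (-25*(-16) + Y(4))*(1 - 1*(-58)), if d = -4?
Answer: 23364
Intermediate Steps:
Y(J) = -4
(-25*(-16) + Y(4))*(1 - 1*(-58)) = (-25*(-16) - 4)*(1 - 1*(-58)) = (400 - 4)*(1 + 58) = 396*59 = 23364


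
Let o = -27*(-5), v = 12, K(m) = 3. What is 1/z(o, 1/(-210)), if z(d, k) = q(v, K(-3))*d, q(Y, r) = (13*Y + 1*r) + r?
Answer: 1/21870 ≈ 4.5725e-5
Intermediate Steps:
o = 135
q(Y, r) = 2*r + 13*Y (q(Y, r) = (13*Y + r) + r = (r + 13*Y) + r = 2*r + 13*Y)
z(d, k) = 162*d (z(d, k) = (2*3 + 13*12)*d = (6 + 156)*d = 162*d)
1/z(o, 1/(-210)) = 1/(162*135) = 1/21870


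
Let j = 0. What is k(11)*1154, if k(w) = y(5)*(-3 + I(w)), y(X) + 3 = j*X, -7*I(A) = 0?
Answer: 10386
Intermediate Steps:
I(A) = 0 (I(A) = -1/7*0 = 0)
y(X) = -3 (y(X) = -3 + 0*X = -3 + 0 = -3)
k(w) = 9 (k(w) = -3*(-3 + 0) = -3*(-3) = 9)
k(11)*1154 = 9*1154 = 10386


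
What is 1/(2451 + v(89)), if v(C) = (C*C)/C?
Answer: 1/2540 ≈ 0.00039370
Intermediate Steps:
v(C) = C (v(C) = C²/C = C)
1/(2451 + v(89)) = 1/(2451 + 89) = 1/2540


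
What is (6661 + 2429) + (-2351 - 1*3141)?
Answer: 3598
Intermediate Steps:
(6661 + 2429) + (-2351 - 1*3141) = 9090 + (-2351 - 3141) = 9090 - 5492 = 3598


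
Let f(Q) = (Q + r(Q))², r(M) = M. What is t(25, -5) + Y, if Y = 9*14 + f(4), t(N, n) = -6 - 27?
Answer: 157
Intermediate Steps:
t(N, n) = -33
f(Q) = 4*Q² (f(Q) = (Q + Q)² = (2*Q)² = 4*Q²)
Y = 190 (Y = 9*14 + 4*4² = 126 + 4*16 = 126 + 64 = 190)
t(25, -5) + Y = -33 + 190 = 157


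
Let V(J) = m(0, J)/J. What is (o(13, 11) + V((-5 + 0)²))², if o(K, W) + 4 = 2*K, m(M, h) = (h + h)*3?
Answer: 784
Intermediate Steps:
m(M, h) = 6*h (m(M, h) = (2*h)*3 = 6*h)
o(K, W) = -4 + 2*K
V(J) = 6 (V(J) = (6*J)/J = 6)
(o(13, 11) + V((-5 + 0)²))² = ((-4 + 2*13) + 6)² = ((-4 + 26) + 6)² = (22 + 6)² = 28² = 784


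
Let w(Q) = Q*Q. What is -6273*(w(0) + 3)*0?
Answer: 0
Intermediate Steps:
w(Q) = Q**2
-6273*(w(0) + 3)*0 = -6273*(0**2 + 3)*0 = -6273*(0 + 3)*0 = -18819*0 = -6273*0 = 0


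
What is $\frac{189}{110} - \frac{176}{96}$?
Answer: $- \frac{19}{165} \approx -0.11515$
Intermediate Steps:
$\frac{189}{110} - \frac{176}{96} = 189 \cdot \frac{1}{110} - \frac{11}{6} = \frac{189}{110} - \frac{11}{6} = - \frac{19}{165}$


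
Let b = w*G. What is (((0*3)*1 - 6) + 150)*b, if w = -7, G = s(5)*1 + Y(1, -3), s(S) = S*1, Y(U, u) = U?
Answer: -6048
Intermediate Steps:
s(S) = S
G = 6 (G = 5*1 + 1 = 5 + 1 = 6)
b = -42 (b = -7*6 = -42)
(((0*3)*1 - 6) + 150)*b = (((0*3)*1 - 6) + 150)*(-42) = ((0*1 - 6) + 150)*(-42) = ((0 - 6) + 150)*(-42) = (-6 + 150)*(-42) = 144*(-42) = -6048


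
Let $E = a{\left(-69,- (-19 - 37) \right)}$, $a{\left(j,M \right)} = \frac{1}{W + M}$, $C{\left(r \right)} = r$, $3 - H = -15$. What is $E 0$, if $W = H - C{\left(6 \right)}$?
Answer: $0$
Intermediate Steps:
$H = 18$ ($H = 3 - -15 = 3 + 15 = 18$)
$W = 12$ ($W = 18 - 6 = 12$)
$a{\left(j,M \right)} = \frac{1}{12 + M}$
$E = \frac{1}{68}$ ($E = \frac{1}{12 - \left(-19 - 37\right)} = \frac{1}{12 - -56} = \frac{1}{12 + 56} = \frac{1}{68} \approx 0.014706$)
$E 0 = \frac{1}{68} \cdot 0 = 0$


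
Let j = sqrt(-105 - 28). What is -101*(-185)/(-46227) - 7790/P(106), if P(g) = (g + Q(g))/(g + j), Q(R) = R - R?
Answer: -360127015/46227 - 3895*I*sqrt(133)/53 ≈ -7790.4 - 847.53*I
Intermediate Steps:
j = I*sqrt(133) (j = sqrt(-133) = I*sqrt(133) ≈ 11.533*I)
Q(R) = 0
P(g) = g/(g + I*sqrt(133)) (P(g) = (g + 0)/(g + I*sqrt(133)) = g/(g + I*sqrt(133)))
-101*(-185)/(-46227) - 7790/P(106) = -101*(-185)/(-46227) - (7790 + 3895*I*sqrt(133)/53) = 18685*(-1/46227) - 7790*(1 + I*sqrt(133)/106) = -18685/46227 + (-7790 - 3895*I*sqrt(133)/53) = -360127015/46227 - 3895*I*sqrt(133)/53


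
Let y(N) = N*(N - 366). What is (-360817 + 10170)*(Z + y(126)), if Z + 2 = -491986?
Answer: 183117681516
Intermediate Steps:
y(N) = N*(-366 + N)
Z = -491988 (Z = -2 - 491986 = -491988)
(-360817 + 10170)*(Z + y(126)) = (-360817 + 10170)*(-491988 + 126*(-366 + 126)) = -350647*(-491988 + 126*(-240)) = -350647*(-491988 - 30240) = -350647*(-522228) = 183117681516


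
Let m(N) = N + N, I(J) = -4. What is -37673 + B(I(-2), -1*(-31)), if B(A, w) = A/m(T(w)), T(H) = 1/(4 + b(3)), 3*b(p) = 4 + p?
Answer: -113057/3 ≈ -37686.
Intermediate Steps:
b(p) = 4/3 + p/3 (b(p) = (4 + p)/3 = 4/3 + p/3)
T(H) = 3/19 (T(H) = 1/(4 + (4/3 + (1/3)*3)) = 1/(4 + (4/3 + 1)) = 1/(4 + 7/3) = 1/(19/3) = 3/19)
m(N) = 2*N
B(A, w) = 19*A/6 (B(A, w) = A/((2*(3/19))) = A/(6/19) = A*(19/6) = 19*A/6)
-37673 + B(I(-2), -1*(-31)) = -37673 + (19/6)*(-4) = -37673 - 38/3 = -113057/3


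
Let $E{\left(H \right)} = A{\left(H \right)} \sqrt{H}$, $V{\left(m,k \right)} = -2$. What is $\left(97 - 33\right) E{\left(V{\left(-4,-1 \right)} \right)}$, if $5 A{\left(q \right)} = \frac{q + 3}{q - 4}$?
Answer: $- \frac{32 i \sqrt{2}}{15} \approx - 3.017 i$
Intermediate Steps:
$A{\left(q \right)} = \frac{3 + q}{5 \left(-4 + q\right)}$ ($A{\left(q \right)} = \frac{\left(q + 3\right) \frac{1}{q - 4}}{5} = \frac{\left(3 + q\right) \frac{1}{-4 + q}}{5} = \frac{\frac{1}{-4 + q} \left(3 + q\right)}{5} = \frac{3 + q}{5 \left(-4 + q\right)}$)
$E{\left(H \right)} = \frac{\sqrt{H} \left(3 + H\right)}{5 \left(-4 + H\right)}$ ($E{\left(H \right)} = \frac{3 + H}{5 \left(-4 + H\right)} \sqrt{H} = \frac{\sqrt{H} \left(3 + H\right)}{5 \left(-4 + H\right)}$)
$\left(97 - 33\right) E{\left(V{\left(-4,-1 \right)} \right)} = \left(97 - 33\right) \frac{\sqrt{-2} \left(3 - 2\right)}{5 \left(-4 - 2\right)} = 64 \cdot \frac{1}{5} i \sqrt{2} \frac{1}{-6} \cdot 1 = 64 \cdot \frac{1}{5} i \sqrt{2} \left(- \frac{1}{6}\right) 1 = 64 \left(- \frac{i \sqrt{2}}{30}\right) = - \frac{32 i \sqrt{2}}{15}$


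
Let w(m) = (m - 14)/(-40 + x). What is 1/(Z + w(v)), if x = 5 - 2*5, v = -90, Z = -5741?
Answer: -45/258241 ≈ -0.00017426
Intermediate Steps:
x = -5 (x = 5 - 10 = -5)
w(m) = 14/45 - m/45 (w(m) = (m - 14)/(-40 - 5) = (-14 + m)/(-45) = (-14 + m)*(-1/45) = 14/45 - m/45)
1/(Z + w(v)) = 1/(-5741 + (14/45 - 1/45*(-90))) = 1/(-5741 + (14/45 + 2)) = 1/(-5741 + 104/45) = 1/(-258241/45) = -45/258241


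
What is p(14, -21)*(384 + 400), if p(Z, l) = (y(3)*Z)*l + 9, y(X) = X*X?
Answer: -2067408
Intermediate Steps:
y(X) = X**2
p(Z, l) = 9 + 9*Z*l (p(Z, l) = (3**2*Z)*l + 9 = (9*Z)*l + 9 = 9*Z*l + 9 = 9 + 9*Z*l)
p(14, -21)*(384 + 400) = (9 + 9*14*(-21))*(384 + 400) = (9 - 2646)*784 = -2637*784 = -2067408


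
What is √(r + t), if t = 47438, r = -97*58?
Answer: 2*√10453 ≈ 204.48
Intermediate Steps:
r = -5626
√(r + t) = √(-5626 + 47438) = √41812 = 2*√10453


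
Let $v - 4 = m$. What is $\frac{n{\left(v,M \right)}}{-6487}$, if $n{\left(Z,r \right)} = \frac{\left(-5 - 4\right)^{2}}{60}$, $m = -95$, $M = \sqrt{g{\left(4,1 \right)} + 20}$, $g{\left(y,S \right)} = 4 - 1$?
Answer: $- \frac{27}{129740} \approx -0.00020811$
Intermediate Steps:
$g{\left(y,S \right)} = 3$ ($g{\left(y,S \right)} = 4 - 1 = 3$)
$M = \sqrt{23}$ ($M = \sqrt{3 + 20} = \sqrt{23} \approx 4.7958$)
$v = -91$ ($v = 4 - 95 = -91$)
$n{\left(Z,r \right)} = \frac{27}{20}$ ($n{\left(Z,r \right)} = \left(-9\right)^{2} \cdot \frac{1}{60} = 81 \cdot \frac{1}{60} = \frac{27}{20}$)
$\frac{n{\left(v,M \right)}}{-6487} = \frac{27}{20 \left(-6487\right)} = \frac{27}{20} \left(- \frac{1}{6487}\right) = - \frac{27}{129740}$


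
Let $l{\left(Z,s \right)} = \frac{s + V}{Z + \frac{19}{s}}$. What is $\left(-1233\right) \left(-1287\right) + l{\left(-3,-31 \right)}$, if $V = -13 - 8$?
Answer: $\frac{44432791}{28} \approx 1.5869 \cdot 10^{6}$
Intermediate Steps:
$V = -21$ ($V = -13 - 8 = -21$)
$l{\left(Z,s \right)} = \frac{-21 + s}{Z + \frac{19}{s}}$ ($l{\left(Z,s \right)} = \frac{s - 21}{Z + \frac{19}{s}} = \frac{-21 + s}{Z + \frac{19}{s}}$)
$\left(-1233\right) \left(-1287\right) + l{\left(-3,-31 \right)} = \left(-1233\right) \left(-1287\right) - \frac{31 \left(-21 - 31\right)}{19 - -93} = 1586871 - 31 \frac{1}{19 + 93} \left(-52\right) = 1586871 - 31 \cdot \frac{1}{112} \left(-52\right) = 1586871 - \frac{31}{112} \left(-52\right) = 1586871 + \frac{403}{28} = \frac{44432791}{28}$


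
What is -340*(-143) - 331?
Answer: 48289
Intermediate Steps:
-340*(-143) - 331 = 48620 - 331 = 48289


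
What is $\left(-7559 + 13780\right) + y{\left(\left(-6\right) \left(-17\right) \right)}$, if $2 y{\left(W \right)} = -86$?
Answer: $6178$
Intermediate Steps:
$y{\left(W \right)} = -43$ ($y{\left(W \right)} = \frac{1}{2} \left(-86\right) = -43$)
$\left(-7559 + 13780\right) + y{\left(\left(-6\right) \left(-17\right) \right)} = \left(-7559 + 13780\right) - 43 = 6221 - 43 = 6178$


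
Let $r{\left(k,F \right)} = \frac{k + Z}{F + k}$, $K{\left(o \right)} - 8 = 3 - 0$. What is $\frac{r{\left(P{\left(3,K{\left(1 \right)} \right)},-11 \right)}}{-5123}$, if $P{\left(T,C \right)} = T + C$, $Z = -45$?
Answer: $\frac{31}{15369} \approx 0.002017$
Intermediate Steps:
$K{\left(o \right)} = 11$ ($K{\left(o \right)} = 8 + \left(3 - 0\right) = 8 + \left(3 + 0\right) = 8 + 3 = 11$)
$P{\left(T,C \right)} = C + T$
$r{\left(k,F \right)} = \frac{-45 + k}{F + k}$ ($r{\left(k,F \right)} = \frac{k - 45}{F + k} = \frac{-45 + k}{F + k}$)
$\frac{r{\left(P{\left(3,K{\left(1 \right)} \right)},-11 \right)}}{-5123} = \frac{\frac{1}{-11 + \left(11 + 3\right)} \left(-45 + \left(11 + 3\right)\right)}{-5123} = \frac{-45 + 14}{-11 + 14} \left(- \frac{1}{5123}\right) = \frac{1}{3} \left(-31\right) \left(- \frac{1}{5123}\right) = \left(- \frac{31}{3}\right) \left(- \frac{1}{5123}\right) = \frac{31}{15369}$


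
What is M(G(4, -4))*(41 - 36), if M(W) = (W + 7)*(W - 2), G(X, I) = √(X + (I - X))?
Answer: -90 + 50*I ≈ -90.0 + 50.0*I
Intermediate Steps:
G(X, I) = √I
M(W) = (-2 + W)*(7 + W) (M(W) = (7 + W)*(-2 + W) = (-2 + W)*(7 + W))
M(G(4, -4))*(41 - 36) = (-14 + (√(-4))² + 5*√(-4))*(41 - 36) = (-14 + (2*I)² + 5*(2*I))*5 = (-14 - 4 + 10*I)*5 = (-18 + 10*I)*5 = -90 + 50*I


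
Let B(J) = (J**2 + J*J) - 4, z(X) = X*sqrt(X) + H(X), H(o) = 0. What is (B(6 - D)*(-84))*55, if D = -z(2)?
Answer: -388080 - 221760*sqrt(2) ≈ -7.0170e+5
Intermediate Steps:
z(X) = X**(3/2) (z(X) = X*sqrt(X) + 0 = X**(3/2) + 0 = X**(3/2))
D = -2*sqrt(2) (D = -2**(3/2) = -2*sqrt(2) ≈ -2.8284)
B(J) = -4 + 2*J**2 (B(J) = (J**2 + J**2) - 4 = 2*J**2 - 4 = -4 + 2*J**2)
(B(6 - D)*(-84))*55 = ((-4 + 2*(6 - (-2)*sqrt(2))**2)*(-84))*55 = ((-4 + 2*(6 + 2*sqrt(2))**2)*(-84))*55 = (336 - 168*(6 + 2*sqrt(2))**2)*55 = 18480 - 9240*(6 + 2*sqrt(2))**2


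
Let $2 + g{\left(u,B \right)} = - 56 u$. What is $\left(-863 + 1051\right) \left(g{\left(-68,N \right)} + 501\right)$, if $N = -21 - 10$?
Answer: $809716$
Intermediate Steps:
$N = -31$
$g{\left(u,B \right)} = -2 - 56 u$
$\left(-863 + 1051\right) \left(g{\left(-68,N \right)} + 501\right) = \left(-863 + 1051\right) \left(\left(-2 - -3808\right) + 501\right) = 188 \left(\left(-2 + 3808\right) + 501\right) = 188 \left(3806 + 501\right) = 188 \cdot 4307 = 809716$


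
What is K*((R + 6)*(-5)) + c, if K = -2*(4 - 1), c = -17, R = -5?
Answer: 13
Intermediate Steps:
K = -6 (K = -2*3 = -6)
K*((R + 6)*(-5)) + c = -6*(-5 + 6)*(-5) - 17 = -6*(-5) - 17 = 30 - 17 = 13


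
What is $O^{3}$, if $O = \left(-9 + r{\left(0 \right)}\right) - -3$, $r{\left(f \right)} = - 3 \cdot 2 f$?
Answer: $-216$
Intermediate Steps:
$r{\left(f \right)} = - 6 f$
$O = -6$ ($O = \left(-9 - 0\right) - -3 = \left(-9 + 0\right) + 3 = -9 + 3 = -6$)
$O^{3} = \left(-6\right)^{3} = -216$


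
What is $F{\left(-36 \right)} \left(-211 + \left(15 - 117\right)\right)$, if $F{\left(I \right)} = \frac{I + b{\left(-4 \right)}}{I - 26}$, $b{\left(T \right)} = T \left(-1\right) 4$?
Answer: $- \frac{3130}{31} \approx -100.97$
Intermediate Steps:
$b{\left(T \right)} = - 4 T$ ($b{\left(T \right)} = - T 4 = - 4 T$)
$F{\left(I \right)} = \frac{16 + I}{-26 + I}$ ($F{\left(I \right)} = \frac{I - -16}{I - 26} = \frac{I + 16}{-26 + I} = \frac{16 + I}{-26 + I}$)
$F{\left(-36 \right)} \left(-211 + \left(15 - 117\right)\right) = \frac{16 - 36}{-26 - 36} \left(-211 + \left(15 - 117\right)\right) = \frac{1}{-62} \left(-20\right) \left(-211 + \left(15 - 117\right)\right) = \left(- \frac{1}{62}\right) \left(-20\right) \left(-211 - 102\right) = \frac{10}{31} \left(-313\right) = - \frac{3130}{31}$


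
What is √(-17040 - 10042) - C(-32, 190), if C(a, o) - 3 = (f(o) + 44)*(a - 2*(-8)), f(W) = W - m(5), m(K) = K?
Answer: 3661 + I*√27082 ≈ 3661.0 + 164.57*I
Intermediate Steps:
f(W) = -5 + W (f(W) = W - 1*5 = W - 5 = -5 + W)
C(a, o) = 3 + (16 + a)*(39 + o) (C(a, o) = 3 + ((-5 + o) + 44)*(a - 2*(-8)) = 3 + (39 + o)*(a + 16) = 3 + (39 + o)*(16 + a) = 3 + (16 + a)*(39 + o))
√(-17040 - 10042) - C(-32, 190) = √(-17040 - 10042) - (627 + 16*190 + 39*(-32) - 32*190) = √(-27082) - (627 + 3040 - 1248 - 6080) = I*√27082 - 1*(-3661) = I*√27082 + 3661 = 3661 + I*√27082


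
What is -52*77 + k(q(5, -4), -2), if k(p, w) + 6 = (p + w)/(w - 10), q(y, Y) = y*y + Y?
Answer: -48139/12 ≈ -4011.6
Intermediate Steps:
q(y, Y) = Y + y² (q(y, Y) = y² + Y = Y + y²)
k(p, w) = -6 + (p + w)/(-10 + w) (k(p, w) = -6 + (p + w)/(w - 10) = -6 + (p + w)/(-10 + w))
-52*77 + k(q(5, -4), -2) = -52*77 + (60 + (-4 + 5²) - 5*(-2))/(-10 - 2) = -4004 + (60 + (-4 + 25) + 10)/(-12) = -4004 - (60 + 21 + 10)/12 = -4004 - 1/12*91 = -4004 - 91/12 = -48139/12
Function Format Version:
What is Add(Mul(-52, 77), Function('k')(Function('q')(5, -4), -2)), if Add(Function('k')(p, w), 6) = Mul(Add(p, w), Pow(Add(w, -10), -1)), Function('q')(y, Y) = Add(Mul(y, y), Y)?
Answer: Rational(-48139, 12) ≈ -4011.6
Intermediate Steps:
Function('q')(y, Y) = Add(Y, Pow(y, 2)) (Function('q')(y, Y) = Add(Pow(y, 2), Y) = Add(Y, Pow(y, 2)))
Function('k')(p, w) = Add(-6, Mul(Pow(Add(-10, w), -1), Add(p, w))) (Function('k')(p, w) = Add(-6, Mul(Add(p, w), Pow(Add(w, -10), -1))) = Add(-6, Mul(Add(p, w), Pow(Add(-10, w), -1))) = Add(-6, Mul(Pow(Add(-10, w), -1), Add(p, w))))
Add(Mul(-52, 77), Function('k')(Function('q')(5, -4), -2)) = Add(Mul(-52, 77), Mul(Pow(Add(-10, -2), -1), Add(60, Add(-4, Pow(5, 2)), Mul(-5, -2)))) = Add(-4004, Mul(Pow(-12, -1), Add(60, Add(-4, 25), 10))) = Add(-4004, Mul(Rational(-1, 12), Add(60, 21, 10))) = Add(-4004, Mul(Rational(-1, 12), 91)) = Add(-4004, Rational(-91, 12)) = Rational(-48139, 12)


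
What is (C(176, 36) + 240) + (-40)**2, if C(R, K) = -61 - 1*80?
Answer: 1699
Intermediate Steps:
C(R, K) = -141 (C(R, K) = -61 - 80 = -141)
(C(176, 36) + 240) + (-40)**2 = (-141 + 240) + (-40)**2 = 99 + 1600 = 1699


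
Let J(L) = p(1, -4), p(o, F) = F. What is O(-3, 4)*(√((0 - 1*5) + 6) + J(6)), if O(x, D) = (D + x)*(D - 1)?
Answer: -9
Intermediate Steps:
O(x, D) = (-1 + D)*(D + x) (O(x, D) = (D + x)*(-1 + D) = (-1 + D)*(D + x))
J(L) = -4
O(-3, 4)*(√((0 - 1*5) + 6) + J(6)) = (4² - 1*4 - 1*(-3) + 4*(-3))*(√((0 - 1*5) + 6) - 4) = (16 - 4 + 3 - 12)*(√((0 - 5) + 6) - 4) = 3*(√(-5 + 6) - 4) = 3*(√1 - 4) = 3*(1 - 4) = 3*(-3) = -9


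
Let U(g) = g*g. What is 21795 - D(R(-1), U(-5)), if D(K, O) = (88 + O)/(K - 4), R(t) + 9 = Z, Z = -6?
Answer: 414218/19 ≈ 21801.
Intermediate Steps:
R(t) = -15 (R(t) = -9 - 6 = -15)
U(g) = g²
D(K, O) = (88 + O)/(-4 + K)
21795 - D(R(-1), U(-5)) = 21795 - (88 + (-5)²)/(-4 - 15) = 21795 - (88 + 25)/(-19) = 21795 - (-1)*113/19 = 21795 - 1*(-113/19) = 21795 + 113/19 = 414218/19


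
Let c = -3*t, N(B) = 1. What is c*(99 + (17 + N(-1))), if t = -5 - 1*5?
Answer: 3510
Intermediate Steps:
t = -10 (t = -5 - 5 = -10)
c = 30 (c = -3*(-10) = 30)
c*(99 + (17 + N(-1))) = 30*(99 + (17 + 1)) = 30*(99 + 18) = 30*117 = 3510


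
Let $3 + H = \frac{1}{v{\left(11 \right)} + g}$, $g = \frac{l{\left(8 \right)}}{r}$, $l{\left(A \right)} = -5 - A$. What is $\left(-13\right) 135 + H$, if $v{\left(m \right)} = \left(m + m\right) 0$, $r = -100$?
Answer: $- \frac{22754}{13} \approx -1750.3$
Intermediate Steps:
$v{\left(m \right)} = 0$ ($v{\left(m \right)} = 2 m 0 = 0$)
$g = \frac{13}{100}$ ($g = \frac{-5 - 8}{-100} = \left(-5 - 8\right) \left(- \frac{1}{100}\right) = \left(-13\right) \left(- \frac{1}{100}\right) = \frac{13}{100} \approx 0.13$)
$H = \frac{61}{13}$ ($H = -3 + \frac{1}{0 + \frac{13}{100}} = -3 + \frac{1}{\frac{13}{100}} = -3 + \frac{100}{13} = \frac{61}{13} \approx 4.6923$)
$\left(-13\right) 135 + H = \left(-13\right) 135 + \frac{61}{13} = -1755 + \frac{61}{13} = - \frac{22754}{13}$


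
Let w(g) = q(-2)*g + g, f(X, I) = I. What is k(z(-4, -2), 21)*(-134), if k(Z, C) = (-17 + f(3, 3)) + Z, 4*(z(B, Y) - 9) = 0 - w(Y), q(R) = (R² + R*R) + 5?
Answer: -268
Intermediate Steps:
q(R) = 5 + 2*R² (q(R) = (R² + R²) + 5 = 2*R² + 5 = 5 + 2*R²)
w(g) = 14*g (w(g) = (5 + 2*(-2)²)*g + g = (5 + 2*4)*g + g = (5 + 8)*g + g = 13*g + g = 14*g)
z(B, Y) = 9 - 7*Y/2 (z(B, Y) = 9 + (0 - 14*Y)/4 = 9 + (-14*Y)/4 = 9 - 7*Y/2)
k(Z, C) = -14 + Z (k(Z, C) = (-17 + 3) + Z = -14 + Z)
k(z(-4, -2), 21)*(-134) = (-14 + (9 - 7/2*(-2)))*(-134) = (-14 + (9 + 7))*(-134) = (-14 + 16)*(-134) = 2*(-134) = -268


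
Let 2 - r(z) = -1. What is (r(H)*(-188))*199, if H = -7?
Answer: -112236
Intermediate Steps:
r(z) = 3 (r(z) = 2 - 1*(-1) = 2 + 1 = 3)
(r(H)*(-188))*199 = (3*(-188))*199 = -564*199 = -112236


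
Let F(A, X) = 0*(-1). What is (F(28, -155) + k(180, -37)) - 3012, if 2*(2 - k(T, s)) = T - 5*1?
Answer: -6195/2 ≈ -3097.5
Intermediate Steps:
F(A, X) = 0
k(T, s) = 9/2 - T/2 (k(T, s) = 2 - (T - 5*1)/2 = 2 - (T - 5)/2 = 2 - (-5 + T)/2 = 2 + (5/2 - T/2) = 9/2 - T/2)
(F(28, -155) + k(180, -37)) - 3012 = (0 + (9/2 - 1/2*180)) - 3012 = (0 + (9/2 - 90)) - 3012 = (0 - 171/2) - 3012 = -171/2 - 3012 = -6195/2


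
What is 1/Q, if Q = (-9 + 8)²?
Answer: 1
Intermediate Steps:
Q = 1 (Q = (-1)² = 1)
1/Q = 1/1 = 1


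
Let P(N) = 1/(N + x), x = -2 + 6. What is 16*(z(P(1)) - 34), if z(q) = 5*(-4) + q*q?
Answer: -21584/25 ≈ -863.36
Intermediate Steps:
x = 4
P(N) = 1/(4 + N) (P(N) = 1/(N + 4) = 1/(4 + N))
z(q) = -20 + q²
16*(z(P(1)) - 34) = 16*((-20 + (1/(4 + 1))²) - 34) = 16*((-20 + (1/5)²) - 34) = 16*((-20 + (⅕)²) - 34) = 16*((-20 + 1/25) - 34) = 16*(-499/25 - 34) = 16*(-1349/25) = -21584/25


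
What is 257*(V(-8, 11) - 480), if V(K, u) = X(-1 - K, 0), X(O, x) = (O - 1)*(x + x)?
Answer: -123360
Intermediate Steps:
X(O, x) = 2*x*(-1 + O) (X(O, x) = (-1 + O)*(2*x) = 2*x*(-1 + O))
V(K, u) = 0 (V(K, u) = 2*0*(-1 + (-1 - K)) = 2*0*(-2 - K) = 0)
257*(V(-8, 11) - 480) = 257*(0 - 480) = 257*(-480) = -123360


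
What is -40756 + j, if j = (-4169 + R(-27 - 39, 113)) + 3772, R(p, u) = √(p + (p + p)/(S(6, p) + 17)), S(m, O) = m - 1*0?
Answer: -41153 + 5*I*√1518/23 ≈ -41153.0 + 8.4699*I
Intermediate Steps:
S(m, O) = m (S(m, O) = m + 0 = m)
R(p, u) = 5*√23*√p/23 (R(p, u) = √(p + (p + p)/(6 + 17)) = √(p + (2*p)/23) = √(p + (2*p)*(1/23)) = √(p + 2*p/23) = √(25*p/23) = 5*√23*√p/23)
j = -397 + 5*I*√1518/23 (j = (-4169 + 5*√23*√(-27 - 39)/23) + 3772 = (-4169 + 5*√23*√(-66)/23) + 3772 = (-4169 + 5*√23*(I*√66)/23) + 3772 = (-4169 + 5*I*√1518/23) + 3772 = -397 + 5*I*√1518/23 ≈ -397.0 + 8.4699*I)
-40756 + j = -40756 + (-397 + 5*I*√1518/23) = -41153 + 5*I*√1518/23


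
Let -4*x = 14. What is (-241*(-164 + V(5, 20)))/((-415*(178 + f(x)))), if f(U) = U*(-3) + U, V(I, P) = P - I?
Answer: -35909/76775 ≈ -0.46772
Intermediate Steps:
x = -7/2 (x = -¼*14 = -7/2 ≈ -3.5000)
f(U) = -2*U (f(U) = -3*U + U = -2*U)
(-241*(-164 + V(5, 20)))/((-415*(178 + f(x)))) = (-241*(-164 + (20 - 1*5)))/((-415*(178 - 2*(-7/2)))) = (-241*(-164 + (20 - 5)))/((-415*(178 + 7))) = (-241*(-164 + 15))/((-415*185)) = -241*(-149)/(-76775) = 35909*(-1/76775) = -35909/76775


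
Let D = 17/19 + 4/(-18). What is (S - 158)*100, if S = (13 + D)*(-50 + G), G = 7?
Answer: -12755200/171 ≈ -74592.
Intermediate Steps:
D = 115/171 (D = 17*(1/19) + 4*(-1/18) = 17/19 - 2/9 = 115/171 ≈ 0.67251)
S = -100534/171 (S = (13 + 115/171)*(-50 + 7) = (2338/171)*(-43) = -100534/171 ≈ -587.92)
(S - 158)*100 = (-100534/171 - 158)*100 = -127552/171*100 = -12755200/171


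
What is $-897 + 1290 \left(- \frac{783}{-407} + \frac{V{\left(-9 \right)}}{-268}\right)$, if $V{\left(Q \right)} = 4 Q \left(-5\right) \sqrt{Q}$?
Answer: $\frac{644991}{407} - \frac{174150 i}{67} \approx 1584.7 - 2599.3 i$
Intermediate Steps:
$V{\left(Q \right)} = - 20 Q^{\frac{3}{2}}$ ($V{\left(Q \right)} = - 20 Q \sqrt{Q} = - 20 Q^{\frac{3}{2}}$)
$-897 + 1290 \left(- \frac{783}{-407} + \frac{V{\left(-9 \right)}}{-268}\right) = -897 + 1290 \left(- \frac{783}{-407} + \frac{\left(-20\right) \left(-9\right)^{\frac{3}{2}}}{-268}\right) = -897 + 1290 \left(\left(-783\right) \left(- \frac{1}{407}\right) + - 20 \left(- 27 i\right) \left(- \frac{1}{268}\right)\right) = -897 + 1290 \left(\frac{783}{407} + 540 i \left(- \frac{1}{268}\right)\right) = -897 + 1290 \left(\frac{783}{407} - \frac{135 i}{67}\right) = -897 + \left(\frac{1010070}{407} - \frac{174150 i}{67}\right) = \frac{644991}{407} - \frac{174150 i}{67}$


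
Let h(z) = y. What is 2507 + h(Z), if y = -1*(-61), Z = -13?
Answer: 2568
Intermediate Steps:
y = 61
h(z) = 61
2507 + h(Z) = 2507 + 61 = 2568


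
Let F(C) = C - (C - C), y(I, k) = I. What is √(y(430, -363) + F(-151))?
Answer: 3*√31 ≈ 16.703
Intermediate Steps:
F(C) = C (F(C) = C - 1*0 = C + 0 = C)
√(y(430, -363) + F(-151)) = √(430 - 151) = √279 = 3*√31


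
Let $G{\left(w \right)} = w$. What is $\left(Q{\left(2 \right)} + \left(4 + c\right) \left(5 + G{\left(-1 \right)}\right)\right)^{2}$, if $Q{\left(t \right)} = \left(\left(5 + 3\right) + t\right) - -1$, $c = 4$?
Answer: $1849$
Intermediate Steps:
$Q{\left(t \right)} = 9 + t$ ($Q{\left(t \right)} = \left(8 + t\right) + 1 = 9 + t$)
$\left(Q{\left(2 \right)} + \left(4 + c\right) \left(5 + G{\left(-1 \right)}\right)\right)^{2} = \left(\left(9 + 2\right) + \left(4 + 4\right) \left(5 - 1\right)\right)^{2} = \left(11 + 8 \cdot 4\right)^{2} = \left(11 + 32\right)^{2} = 43^{2} = 1849$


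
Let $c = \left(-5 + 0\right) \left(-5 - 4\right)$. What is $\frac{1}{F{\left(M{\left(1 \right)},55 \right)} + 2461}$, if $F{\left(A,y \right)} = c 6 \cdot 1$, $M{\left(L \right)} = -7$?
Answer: $\frac{1}{2731} \approx 0.00036617$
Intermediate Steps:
$c = 45$ ($c = \left(-5\right) \left(-9\right) = 45$)
$F{\left(A,y \right)} = 270$ ($F{\left(A,y \right)} = 45 \cdot 6 \cdot 1 = 270 \cdot 1 = 270$)
$\frac{1}{F{\left(M{\left(1 \right)},55 \right)} + 2461} = \frac{1}{270 + 2461} = \frac{1}{2731}$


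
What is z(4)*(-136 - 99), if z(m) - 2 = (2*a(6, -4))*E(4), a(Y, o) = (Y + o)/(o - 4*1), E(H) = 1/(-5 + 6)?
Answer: -705/2 ≈ -352.50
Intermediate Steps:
E(H) = 1 (E(H) = 1/1 = 1)
a(Y, o) = (Y + o)/(-4 + o) (a(Y, o) = (Y + o)/(o - 4) = (Y + o)/(-4 + o))
z(m) = 3/2 (z(m) = 2 + (2*((6 - 4)/(-4 - 4)))*1 = 2 + (2*(2/(-8)))*1 = 2 + (2*(-⅛*2))*1 = 2 + (2*(-¼))*1 = 2 - ½*1 = 2 - ½ = 3/2)
z(4)*(-136 - 99) = 3*(-136 - 99)/2 = (3/2)*(-235) = -705/2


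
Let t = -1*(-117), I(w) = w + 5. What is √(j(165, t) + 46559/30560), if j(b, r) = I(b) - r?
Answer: √3182516490/7640 ≈ 7.3840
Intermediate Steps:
I(w) = 5 + w
t = 117
j(b, r) = 5 + b - r (j(b, r) = (5 + b) - r = 5 + b - r)
√(j(165, t) + 46559/30560) = √((5 + 165 - 1*117) + 46559/30560) = √((5 + 165 - 117) + 46559*(1/30560)) = √(53 + 46559/30560) = √(1666239/30560) = √3182516490/7640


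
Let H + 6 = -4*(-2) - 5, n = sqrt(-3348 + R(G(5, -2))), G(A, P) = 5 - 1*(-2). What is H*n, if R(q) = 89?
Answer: -3*I*sqrt(3259) ≈ -171.26*I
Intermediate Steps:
G(A, P) = 7 (G(A, P) = 5 + 2 = 7)
n = I*sqrt(3259) (n = sqrt(-3348 + 89) = sqrt(-3259) = I*sqrt(3259) ≈ 57.088*I)
H = -3 (H = -6 + (-4*(-2) - 5) = -6 + (8 - 5) = -6 + 3 = -3)
H*n = -3*I*sqrt(3259)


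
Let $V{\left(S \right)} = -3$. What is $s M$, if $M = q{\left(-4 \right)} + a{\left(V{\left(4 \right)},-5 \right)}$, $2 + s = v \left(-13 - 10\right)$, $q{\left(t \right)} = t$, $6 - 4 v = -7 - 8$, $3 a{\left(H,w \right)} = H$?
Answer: $\frac{2455}{4} \approx 613.75$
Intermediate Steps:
$a{\left(H,w \right)} = \frac{H}{3}$
$v = \frac{21}{4}$ ($v = \frac{3}{2} - \frac{-7 - 8}{4} = \frac{3}{2} - - \frac{15}{4} = \frac{3}{2} + \frac{15}{4} = \frac{21}{4} \approx 5.25$)
$s = - \frac{491}{4}$ ($s = -2 + \frac{21 \left(-13 - 10\right)}{4} = -2 + \frac{21}{4} \left(-23\right) = -2 - \frac{483}{4} = - \frac{491}{4} \approx -122.75$)
$M = -5$ ($M = -4 + \frac{1}{3} \left(-3\right) = -4 - 1 = -5$)
$s M = \left(- \frac{491}{4}\right) \left(-5\right) = \frac{2455}{4}$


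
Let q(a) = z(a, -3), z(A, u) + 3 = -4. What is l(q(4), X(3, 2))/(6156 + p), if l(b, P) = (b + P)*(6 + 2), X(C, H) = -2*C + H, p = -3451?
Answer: -88/2705 ≈ -0.032532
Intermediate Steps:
X(C, H) = H - 2*C
z(A, u) = -7 (z(A, u) = -3 - 4 = -7)
q(a) = -7
l(b, P) = 8*P + 8*b (l(b, P) = (P + b)*8 = 8*P + 8*b)
l(q(4), X(3, 2))/(6156 + p) = (8*(2 - 2*3) + 8*(-7))/(6156 - 3451) = (8*(2 - 6) - 56)/2705 = (8*(-4) - 56)*(1/2705) = (-32 - 56)*(1/2705) = -88*1/2705 = -88/2705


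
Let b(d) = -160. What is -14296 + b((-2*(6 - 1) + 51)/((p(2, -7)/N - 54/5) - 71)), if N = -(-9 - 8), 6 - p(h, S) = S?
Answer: -14456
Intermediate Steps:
p(h, S) = 6 - S
N = 17 (N = -1*(-17) = 17)
-14296 + b((-2*(6 - 1) + 51)/((p(2, -7)/N - 54/5) - 71)) = -14296 - 160 = -14456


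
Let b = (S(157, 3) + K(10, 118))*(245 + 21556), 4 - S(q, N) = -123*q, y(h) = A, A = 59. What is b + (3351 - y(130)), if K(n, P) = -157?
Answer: 417666850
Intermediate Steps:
y(h) = 59
S(q, N) = 4 + 123*q (S(q, N) = 4 - (-123)*q = 4 + 123*q)
b = 417663558 (b = ((4 + 123*157) - 157)*(245 + 21556) = ((4 + 19311) - 157)*21801 = (19315 - 157)*21801 = 19158*21801 = 417663558)
b + (3351 - y(130)) = 417663558 + (3351 - 1*59) = 417663558 + (3351 - 59) = 417663558 + 3292 = 417666850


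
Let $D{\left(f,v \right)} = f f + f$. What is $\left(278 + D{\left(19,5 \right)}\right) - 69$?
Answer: $589$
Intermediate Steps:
$D{\left(f,v \right)} = f + f^{2}$ ($D{\left(f,v \right)} = f^{2} + f = f + f^{2}$)
$\left(278 + D{\left(19,5 \right)}\right) - 69 = \left(278 + 19 \left(1 + 19\right)\right) - 69 = \left(278 + 19 \cdot 20\right) - 69 = \left(278 + 380\right) - 69 = 658 - 69 = 589$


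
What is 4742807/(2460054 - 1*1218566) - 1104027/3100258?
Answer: 6666644536015/1924466551952 ≈ 3.4642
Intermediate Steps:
4742807/(2460054 - 1*1218566) - 1104027/3100258 = 4742807/(2460054 - 1218566) - 1104027*1/3100258 = 4742807/1241488 - 1104027/3100258 = 6666644536015/1924466551952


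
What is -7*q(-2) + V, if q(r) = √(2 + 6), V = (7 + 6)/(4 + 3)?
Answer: 13/7 - 14*√2 ≈ -17.942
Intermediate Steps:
V = 13/7 ≈ 1.8571
q(r) = 2*√2 (q(r) = √8 = 2*√2)
-7*q(-2) + V = -14*√2 + 13/7 = 13/7 - 14*√2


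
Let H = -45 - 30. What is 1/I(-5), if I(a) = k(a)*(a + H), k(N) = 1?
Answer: -1/80 ≈ -0.012500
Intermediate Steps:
H = -75
I(a) = -75 + a (I(a) = 1*(a - 75) = 1*(-75 + a) = -75 + a)
1/I(-5) = 1/(-75 - 5) = 1/(-80) = -1/80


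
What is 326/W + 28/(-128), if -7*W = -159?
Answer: 71911/5088 ≈ 14.133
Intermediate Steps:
W = 159/7 (W = -1/7*(-159) = 159/7 ≈ 22.714)
326/W + 28/(-128) = 326/(159/7) + 28/(-128) = 326*(7/159) + 28*(-1/128) = 2282/159 - 7/32 = 71911/5088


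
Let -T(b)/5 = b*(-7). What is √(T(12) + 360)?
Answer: 2*√195 ≈ 27.928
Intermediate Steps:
T(b) = 35*b (T(b) = -5*b*(-7) = -(-35)*b = 35*b)
√(T(12) + 360) = √(35*12 + 360) = √(420 + 360) = √780 = 2*√195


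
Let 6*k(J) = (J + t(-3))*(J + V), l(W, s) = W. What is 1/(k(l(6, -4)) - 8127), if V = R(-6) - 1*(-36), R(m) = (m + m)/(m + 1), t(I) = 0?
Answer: -5/40413 ≈ -0.00012372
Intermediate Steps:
R(m) = 2*m/(1 + m) (R(m) = (2*m)/(1 + m) = 2*m/(1 + m))
V = 192/5 (V = 2*(-6)/(1 - 6) - 1*(-36) = 2*(-6)/(-5) + 36 = 2*(-6)*(-⅕) + 36 = 12/5 + 36 = 192/5 ≈ 38.400)
k(J) = J*(192/5 + J)/6 (k(J) = ((J + 0)*(J + 192/5))/6 = (J*(192/5 + J))/6 = J*(192/5 + J)/6)
1/(k(l(6, -4)) - 8127) = 1/((1/30)*6*(192 + 5*6) - 8127) = 1/((1/30)*6*(192 + 30) - 8127) = 1/((1/30)*6*222 - 8127) = 1/(222/5 - 8127) = 1/(-40413/5) = -5/40413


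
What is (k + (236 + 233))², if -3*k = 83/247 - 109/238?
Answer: 6842444707103041/31102144164 ≈ 2.2000e+5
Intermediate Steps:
k = 7169/176358 (k = -(83/247 - 109/238)/3 = -⅓*(-7169/58786) = 7169/176358 ≈ 0.040650)
(k + (236 + 233))² = (7169/176358 + (236 + 233))² = (7169/176358 + 469)² = (82719071/176358)² = 6842444707103041/31102144164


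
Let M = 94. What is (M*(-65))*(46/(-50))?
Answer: 28106/5 ≈ 5621.2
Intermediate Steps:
(M*(-65))*(46/(-50)) = (94*(-65))*(46/(-50)) = -281060*(-1)/50 = -6110*(-23/25) = 28106/5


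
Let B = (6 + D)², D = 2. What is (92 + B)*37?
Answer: 5772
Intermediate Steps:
B = 64 (B = (6 + 2)² = 8² = 64)
(92 + B)*37 = (92 + 64)*37 = 156*37 = 5772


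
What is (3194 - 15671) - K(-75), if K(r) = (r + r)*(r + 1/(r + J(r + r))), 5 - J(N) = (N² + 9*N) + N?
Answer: -49992804/2107 ≈ -23727.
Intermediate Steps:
J(N) = 5 - N² - 10*N (J(N) = 5 - ((N² + 9*N) + N) = 5 - (N² + 10*N) = 5 + (-N² - 10*N) = 5 - N² - 10*N)
K(r) = 2*r*(r + 1/(5 - 19*r - 4*r²)) (K(r) = (r + r)*(r + 1/(r + (5 - (r + r)² - 10*(r + r)))) = (2*r)*(r + 1/(r + (5 - (2*r)² - 20*r))) = (2*r)*(r + 1/(r + (5 - 4*r² - 20*r))) = (2*r)*(r + 1/(r + (5 - 20*r - 4*r²))) = (2*r)*(r + 1/(5 - 19*r - 4*r²)) = 2*r*(r + 1/(5 - 19*r - 4*r²)))
(3194 - 15671) - K(-75) = (3194 - 15671) - 2*(-75)*(-1 - 5*(-75) + 4*(-75)³ + 19*(-75)²)/(-5 + 4*(-75)² + 19*(-75)) = -12477 - 2*(-75)*(-1 + 375 + 4*(-421875) + 19*5625)/(-5 + 4*5625 - 1425) = -12477 - 2*(-75)*(-1 + 375 - 1687500 + 106875)/(-5 + 22500 - 1425) = -12477 - 2*(-75)*(-1580251)/21070 = -12477 - 1*23703765/2107 = -12477 - 23703765/2107 = -49992804/2107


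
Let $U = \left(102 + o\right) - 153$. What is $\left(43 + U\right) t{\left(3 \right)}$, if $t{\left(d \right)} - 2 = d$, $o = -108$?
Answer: $-580$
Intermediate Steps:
$U = -159$ ($U = \left(102 - 108\right) - 153 = -6 - 153 = -159$)
$t{\left(d \right)} = 2 + d$
$\left(43 + U\right) t{\left(3 \right)} = \left(43 - 159\right) \left(2 + 3\right) = \left(-116\right) 5 = -580$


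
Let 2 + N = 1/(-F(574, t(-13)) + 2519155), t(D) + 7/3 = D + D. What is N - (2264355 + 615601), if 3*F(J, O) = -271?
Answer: -21765962255085/7557736 ≈ -2.8800e+6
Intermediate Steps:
t(D) = -7/3 + 2*D (t(D) = -7/3 + (D + D) = -7/3 + 2*D)
F(J, O) = -271/3 (F(J, O) = (⅓)*(-271) = -271/3)
N = -15115469/7557736 (N = -2 + 1/(-1*(-271/3) + 2519155) = -2 + 1/(271/3 + 2519155) = -2 + 1/(7557736/3) = -2 + 3/7557736 = -15115469/7557736 ≈ -2.0000)
N - (2264355 + 615601) = -15115469/7557736 - (2264355 + 615601) = -15115469/7557736 - 1*2879956 = -15115469/7557736 - 2879956 = -21765962255085/7557736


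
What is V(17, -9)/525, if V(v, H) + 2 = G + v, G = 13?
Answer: 4/75 ≈ 0.053333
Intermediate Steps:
V(v, H) = 11 + v (V(v, H) = -2 + (13 + v) = 11 + v)
V(17, -9)/525 = (11 + 17)/525 = 28*(1/525) = 4/75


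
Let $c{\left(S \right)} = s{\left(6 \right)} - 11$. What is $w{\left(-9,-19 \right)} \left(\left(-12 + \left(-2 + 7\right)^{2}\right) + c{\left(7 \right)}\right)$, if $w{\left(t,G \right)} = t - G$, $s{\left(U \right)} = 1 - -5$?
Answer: $80$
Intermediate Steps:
$s{\left(U \right)} = 6$ ($s{\left(U \right)} = 1 + 5 = 6$)
$c{\left(S \right)} = -5$ ($c{\left(S \right)} = 6 - 11 = -5$)
$w{\left(-9,-19 \right)} \left(\left(-12 + \left(-2 + 7\right)^{2}\right) + c{\left(7 \right)}\right) = \left(-9 - -19\right) \left(\left(-12 + \left(-2 + 7\right)^{2}\right) - 5\right) = \left(-9 + 19\right) \left(\left(-12 + 5^{2}\right) - 5\right) = 10 \left(\left(-12 + 25\right) - 5\right) = 10 \left(13 - 5\right) = 10 \cdot 8 = 80$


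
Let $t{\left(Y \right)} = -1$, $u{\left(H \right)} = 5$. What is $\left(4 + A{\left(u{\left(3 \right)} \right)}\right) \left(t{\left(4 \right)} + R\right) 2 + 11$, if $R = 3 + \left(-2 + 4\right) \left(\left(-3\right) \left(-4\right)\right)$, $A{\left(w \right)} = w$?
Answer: $479$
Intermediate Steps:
$R = 27$ ($R = 3 + 2 \cdot 12 = 3 + 24 = 27$)
$\left(4 + A{\left(u{\left(3 \right)} \right)}\right) \left(t{\left(4 \right)} + R\right) 2 + 11 = \left(4 + 5\right) \left(-1 + 27\right) 2 + 11 = 9 \cdot 26 \cdot 2 + 11 = 234 \cdot 2 + 11 = 468 + 11 = 479$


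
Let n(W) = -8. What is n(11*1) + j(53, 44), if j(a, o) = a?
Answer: 45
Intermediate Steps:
n(11*1) + j(53, 44) = -8 + 53 = 45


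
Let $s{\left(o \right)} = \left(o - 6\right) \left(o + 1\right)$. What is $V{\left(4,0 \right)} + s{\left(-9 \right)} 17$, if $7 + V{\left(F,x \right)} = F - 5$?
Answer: $2032$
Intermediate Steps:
$V{\left(F,x \right)} = -12 + F$ ($V{\left(F,x \right)} = -7 + \left(F - 5\right) = -7 + \left(-5 + F\right) = -12 + F$)
$s{\left(o \right)} = \left(1 + o\right) \left(-6 + o\right)$ ($s{\left(o \right)} = \left(-6 + o\right) \left(1 + o\right) = \left(1 + o\right) \left(-6 + o\right)$)
$V{\left(4,0 \right)} + s{\left(-9 \right)} 17 = \left(-12 + 4\right) + \left(-6 + \left(-9\right)^{2} - -45\right) 17 = -8 + \left(-6 + 81 + 45\right) 17 = -8 + 120 \cdot 17 = -8 + 2040 = 2032$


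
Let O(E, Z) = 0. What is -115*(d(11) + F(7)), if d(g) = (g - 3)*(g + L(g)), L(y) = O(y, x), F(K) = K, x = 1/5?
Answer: -10925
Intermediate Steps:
x = 1/5 ≈ 0.20000
L(y) = 0
d(g) = g*(-3 + g) (d(g) = (g - 3)*(g + 0) = (-3 + g)*g = g*(-3 + g))
-115*(d(11) + F(7)) = -115*(11*(-3 + 11) + 7) = -115*(11*8 + 7) = -115*(88 + 7) = -115*95 = -10925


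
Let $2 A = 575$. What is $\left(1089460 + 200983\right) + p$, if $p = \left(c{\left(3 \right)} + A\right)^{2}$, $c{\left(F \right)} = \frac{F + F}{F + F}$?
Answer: $\frac{5494701}{4} \approx 1.3737 \cdot 10^{6}$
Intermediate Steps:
$A = \frac{575}{2}$ ($A = \frac{1}{2} \cdot 575 = \frac{575}{2} \approx 287.5$)
$c{\left(F \right)} = 1$ ($c{\left(F \right)} = \frac{2 F}{2 F} = 2 F \frac{1}{2 F} = 1$)
$p = \frac{332929}{4}$ ($p = \left(1 + \frac{575}{2}\right)^{2} = \left(\frac{577}{2}\right)^{2} = \frac{332929}{4} \approx 83232.0$)
$\left(1089460 + 200983\right) + p = \left(1089460 + 200983\right) + \frac{332929}{4} = 1290443 + \frac{332929}{4} = \frac{5494701}{4}$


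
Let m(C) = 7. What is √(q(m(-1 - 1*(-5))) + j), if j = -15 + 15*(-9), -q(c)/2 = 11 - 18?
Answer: 2*I*√34 ≈ 11.662*I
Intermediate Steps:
q(c) = 14 (q(c) = -2*(11 - 18) = -2*(-7) = 14)
j = -150 (j = -15 - 135 = -150)
√(q(m(-1 - 1*(-5))) + j) = √(14 - 150) = √(-136) = 2*I*√34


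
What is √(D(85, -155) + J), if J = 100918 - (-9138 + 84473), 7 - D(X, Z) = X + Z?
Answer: 2*√6415 ≈ 160.19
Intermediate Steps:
D(X, Z) = 7 - X - Z (D(X, Z) = 7 - (X + Z) = 7 + (-X - Z) = 7 - X - Z)
J = 25583 (J = 100918 - 1*75335 = 100918 - 75335 = 25583)
√(D(85, -155) + J) = √((7 - 1*85 - 1*(-155)) + 25583) = √((7 - 85 + 155) + 25583) = √(77 + 25583) = √25660 = 2*√6415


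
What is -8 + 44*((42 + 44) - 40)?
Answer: 2016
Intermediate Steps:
-8 + 44*((42 + 44) - 40) = -8 + 44*(86 - 40) = -8 + 44*46 = -8 + 2024 = 2016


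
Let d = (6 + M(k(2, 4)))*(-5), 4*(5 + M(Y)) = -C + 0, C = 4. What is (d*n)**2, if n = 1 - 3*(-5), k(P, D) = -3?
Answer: 0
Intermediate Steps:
M(Y) = -6 (M(Y) = -5 + (-1*4 + 0)/4 = -5 + (-4 + 0)/4 = -5 + (1/4)*(-4) = -5 - 1 = -6)
d = 0 (d = (6 - 6)*(-5) = 0*(-5) = 0)
n = 16 (n = 1 + 15 = 16)
(d*n)**2 = (0*16)**2 = 0**2 = 0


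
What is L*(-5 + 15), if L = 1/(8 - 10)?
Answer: -5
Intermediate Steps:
L = -1/2 (L = 1/(-2) = -1/2 ≈ -0.50000)
L*(-5 + 15) = -(-5 + 15)/2 = -1/2*10 = -5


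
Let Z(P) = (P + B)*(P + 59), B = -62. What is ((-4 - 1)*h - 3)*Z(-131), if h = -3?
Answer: 166752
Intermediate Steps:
Z(P) = (-62 + P)*(59 + P) (Z(P) = (P - 62)*(P + 59) = (-62 + P)*(59 + P))
((-4 - 1)*h - 3)*Z(-131) = ((-4 - 1)*(-3) - 3)*(-3658 + (-131)² - 3*(-131)) = (-5*(-3) - 3)*(-3658 + 17161 + 393) = (15 - 3)*13896 = 12*13896 = 166752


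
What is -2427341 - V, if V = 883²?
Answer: -3207030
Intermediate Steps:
V = 779689
-2427341 - V = -2427341 - 1*779689 = -2427341 - 779689 = -3207030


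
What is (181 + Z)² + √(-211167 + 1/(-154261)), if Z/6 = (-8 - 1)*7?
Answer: 38809 + 2*I*√1256256562464367/154261 ≈ 38809.0 + 459.53*I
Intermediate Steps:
Z = -378 (Z = 6*((-8 - 1)*7) = 6*(-9*7) = 6*(-63) = -378)
(181 + Z)² + √(-211167 + 1/(-154261)) = (181 - 378)² + √(-211167 + 1/(-154261)) = (-197)² + √(-211167 - 1/154261) = 38809 + √(-32574832588/154261) = 38809 + 2*I*√1256256562464367/154261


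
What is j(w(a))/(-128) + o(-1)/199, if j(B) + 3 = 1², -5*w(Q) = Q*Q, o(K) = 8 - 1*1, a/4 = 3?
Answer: 647/12736 ≈ 0.050801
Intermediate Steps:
a = 12 (a = 4*3 = 12)
o(K) = 7 (o(K) = 8 - 1 = 7)
w(Q) = -Q²/5 (w(Q) = -Q*Q/5 = -Q²/5)
j(B) = -2 (j(B) = -3 + 1² = -3 + 1 = -2)
j(w(a))/(-128) + o(-1)/199 = -2/(-128) + 7/199 = -2*(-1/128) + 7*(1/199) = 1/64 + 7/199 = 647/12736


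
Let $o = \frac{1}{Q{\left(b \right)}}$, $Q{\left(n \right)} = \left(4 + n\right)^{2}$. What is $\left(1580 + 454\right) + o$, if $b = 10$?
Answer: $\frac{398665}{196} \approx 2034.0$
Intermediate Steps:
$o = \frac{1}{196}$ ($o = \frac{1}{\left(4 + 10\right)^{2}} = \frac{1}{14^{2}} = \frac{1}{196} \approx 0.005102$)
$\left(1580 + 454\right) + o = \left(1580 + 454\right) + \frac{1}{196} = 2034 + \frac{1}{196} = \frac{398665}{196}$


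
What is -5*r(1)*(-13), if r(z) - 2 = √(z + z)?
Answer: 130 + 65*√2 ≈ 221.92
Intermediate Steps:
r(z) = 2 + √2*√z (r(z) = 2 + √(z + z) = 2 + √(2*z) = 2 + √2*√z)
-5*r(1)*(-13) = -5*(2 + √2*√1)*(-13) = -5*(2 + √2*1)*(-13) = -5*(2 + √2)*(-13) = (-10 - 5*√2)*(-13) = 130 + 65*√2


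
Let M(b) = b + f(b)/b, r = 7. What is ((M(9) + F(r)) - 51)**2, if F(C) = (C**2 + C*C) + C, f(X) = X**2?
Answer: 5184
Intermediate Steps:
F(C) = C + 2*C**2 (F(C) = (C**2 + C**2) + C = 2*C**2 + C = C + 2*C**2)
M(b) = 2*b (M(b) = b + b**2/b = b + b = 2*b)
((M(9) + F(r)) - 51)**2 = ((2*9 + 7*(1 + 2*7)) - 51)**2 = ((18 + 7*(1 + 14)) - 51)**2 = ((18 + 7*15) - 51)**2 = ((18 + 105) - 51)**2 = (123 - 51)**2 = 72**2 = 5184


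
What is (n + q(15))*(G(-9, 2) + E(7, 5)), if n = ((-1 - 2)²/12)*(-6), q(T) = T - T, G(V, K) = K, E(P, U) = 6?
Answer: -36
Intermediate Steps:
q(T) = 0
n = -9/2 (n = ((-3)²*(1/12))*(-6) = (9*(1/12))*(-6) = (¾)*(-6) = -9/2 ≈ -4.5000)
(n + q(15))*(G(-9, 2) + E(7, 5)) = (-9/2 + 0)*(2 + 6) = -9/2*8 = -36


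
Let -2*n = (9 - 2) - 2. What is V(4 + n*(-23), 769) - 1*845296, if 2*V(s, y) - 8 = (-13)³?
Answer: -1692781/2 ≈ -8.4639e+5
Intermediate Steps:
n = -5/2 (n = -((9 - 2) - 2)/2 = -(7 - 2)/2 = -½*5 = -5/2 ≈ -2.5000)
V(s, y) = -2189/2 (V(s, y) = 4 + (½)*(-13)³ = 4 + (½)*(-2197) = 4 - 2197/2 = -2189/2)
V(4 + n*(-23), 769) - 1*845296 = -2189/2 - 1*845296 = -2189/2 - 845296 = -1692781/2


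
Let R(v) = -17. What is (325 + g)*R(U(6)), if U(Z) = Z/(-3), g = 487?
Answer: -13804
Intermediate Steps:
U(Z) = -Z/3 (U(Z) = Z*(-1/3) = -Z/3)
(325 + g)*R(U(6)) = (325 + 487)*(-17) = 812*(-17) = -13804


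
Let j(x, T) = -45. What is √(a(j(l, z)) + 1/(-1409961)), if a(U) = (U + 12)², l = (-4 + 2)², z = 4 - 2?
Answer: 2*√541230283006602/1409961 ≈ 33.000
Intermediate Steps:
z = 2
l = 4 (l = (-2)² = 4)
a(U) = (12 + U)²
√(a(j(l, z)) + 1/(-1409961)) = √((12 - 45)² + 1/(-1409961)) = √((-33)² - 1/1409961) = √(1089 - 1/1409961) = √(1535447528/1409961) = 2*√541230283006602/1409961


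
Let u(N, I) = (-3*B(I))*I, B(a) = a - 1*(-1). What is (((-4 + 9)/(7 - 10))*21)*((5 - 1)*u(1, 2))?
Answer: 2520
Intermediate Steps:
B(a) = 1 + a (B(a) = a + 1 = 1 + a)
u(N, I) = I*(-3 - 3*I) (u(N, I) = (-3*(1 + I))*I = (-3 - 3*I)*I = I*(-3 - 3*I))
(((-4 + 9)/(7 - 10))*21)*((5 - 1)*u(1, 2)) = (((-4 + 9)/(7 - 10))*21)*((5 - 1)*(-3*2*(1 + 2))) = ((5/(-3))*21)*(4*(-3*2*3)) = ((5*(-⅓))*21)*(4*(-18)) = -5/3*21*(-72) = -35*(-72) = 2520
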